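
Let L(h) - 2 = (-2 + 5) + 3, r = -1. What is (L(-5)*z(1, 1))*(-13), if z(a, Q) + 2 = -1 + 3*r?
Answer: 624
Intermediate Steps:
z(a, Q) = -6 (z(a, Q) = -2 + (-1 + 3*(-1)) = -2 + (-1 - 3) = -2 - 4 = -6)
L(h) = 8 (L(h) = 2 + ((-2 + 5) + 3) = 2 + (3 + 3) = 2 + 6 = 8)
(L(-5)*z(1, 1))*(-13) = (8*(-6))*(-13) = -48*(-13) = 624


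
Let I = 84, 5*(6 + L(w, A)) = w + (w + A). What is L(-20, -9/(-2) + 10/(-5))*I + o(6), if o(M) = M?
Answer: -1128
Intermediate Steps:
L(w, A) = -6 + A/5 + 2*w/5 (L(w, A) = -6 + (w + (w + A))/5 = -6 + (w + (A + w))/5 = -6 + (A + 2*w)/5 = -6 + (A/5 + 2*w/5) = -6 + A/5 + 2*w/5)
L(-20, -9/(-2) + 10/(-5))*I + o(6) = (-6 + (-9/(-2) + 10/(-5))/5 + (2/5)*(-20))*84 + 6 = (-6 + (-9*(-1/2) + 10*(-1/5))/5 - 8)*84 + 6 = (-6 + (9/2 - 2)/5 - 8)*84 + 6 = (-6 + (1/5)*(5/2) - 8)*84 + 6 = (-6 + 1/2 - 8)*84 + 6 = -27/2*84 + 6 = -1134 + 6 = -1128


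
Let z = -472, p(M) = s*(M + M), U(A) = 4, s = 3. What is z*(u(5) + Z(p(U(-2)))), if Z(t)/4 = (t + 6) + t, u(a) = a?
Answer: -104312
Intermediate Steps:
p(M) = 6*M (p(M) = 3*(M + M) = 3*(2*M) = 6*M)
Z(t) = 24 + 8*t (Z(t) = 4*((t + 6) + t) = 4*((6 + t) + t) = 4*(6 + 2*t) = 24 + 8*t)
z*(u(5) + Z(p(U(-2)))) = -472*(5 + (24 + 8*(6*4))) = -472*(5 + (24 + 8*24)) = -472*(5 + (24 + 192)) = -472*(5 + 216) = -472*221 = -104312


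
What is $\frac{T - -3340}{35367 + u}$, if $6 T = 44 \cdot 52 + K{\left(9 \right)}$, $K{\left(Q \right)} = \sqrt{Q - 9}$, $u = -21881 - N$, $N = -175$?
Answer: $\frac{11164}{40983} \approx 0.27241$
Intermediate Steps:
$u = -21706$ ($u = -21881 - -175 = -21881 + 175 = -21706$)
$K{\left(Q \right)} = \sqrt{-9 + Q}$
$T = \frac{1144}{3}$ ($T = \frac{44 \cdot 52 + \sqrt{-9 + 9}}{6} = \frac{2288 + \sqrt{0}}{6} = \frac{2288 + 0}{6} = \frac{1}{6} \cdot 2288 = \frac{1144}{3} \approx 381.33$)
$\frac{T - -3340}{35367 + u} = \frac{\frac{1144}{3} - -3340}{35367 - 21706} = \frac{\frac{1144}{3} + \left(-14875 + 18215\right)}{13661} = \left(\frac{1144}{3} + 3340\right) \frac{1}{13661} = \frac{11164}{3} \cdot \frac{1}{13661} = \frac{11164}{40983}$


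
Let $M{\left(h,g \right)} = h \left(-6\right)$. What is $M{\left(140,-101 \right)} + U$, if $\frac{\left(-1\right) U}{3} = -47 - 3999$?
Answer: $11298$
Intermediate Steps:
$M{\left(h,g \right)} = - 6 h$
$U = 12138$ ($U = - 3 \left(-47 - 3999\right) = \left(-3\right) \left(-4046\right) = 12138$)
$M{\left(140,-101 \right)} + U = \left(-6\right) 140 + 12138 = -840 + 12138 = 11298$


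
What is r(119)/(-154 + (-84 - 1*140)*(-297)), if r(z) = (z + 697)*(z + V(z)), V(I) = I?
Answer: 13872/4741 ≈ 2.9260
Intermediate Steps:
r(z) = 2*z*(697 + z) (r(z) = (z + 697)*(z + z) = (697 + z)*(2*z) = 2*z*(697 + z))
r(119)/(-154 + (-84 - 1*140)*(-297)) = (2*119*(697 + 119))/(-154 + (-84 - 1*140)*(-297)) = (2*119*816)/(-154 + (-84 - 140)*(-297)) = 194208/(-154 - 224*(-297)) = 194208/(-154 + 66528) = 194208/66374 = 194208*(1/66374) = 13872/4741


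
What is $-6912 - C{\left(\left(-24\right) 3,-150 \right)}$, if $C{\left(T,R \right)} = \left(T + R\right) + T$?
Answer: $-6618$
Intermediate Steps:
$C{\left(T,R \right)} = R + 2 T$ ($C{\left(T,R \right)} = \left(R + T\right) + T = R + 2 T$)
$-6912 - C{\left(\left(-24\right) 3,-150 \right)} = -6912 - \left(-150 + 2 \left(\left(-24\right) 3\right)\right) = -6912 - \left(-150 + 2 \left(-72\right)\right) = -6912 - \left(-150 - 144\right) = -6912 - -294 = -6912 + 294 = -6618$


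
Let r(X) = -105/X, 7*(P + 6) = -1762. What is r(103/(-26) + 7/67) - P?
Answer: 13401446/47033 ≈ 284.94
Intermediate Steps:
P = -1804/7 (P = -6 + (⅐)*(-1762) = -6 - 1762/7 = -1804/7 ≈ -257.71)
r(103/(-26) + 7/67) - P = -105/(103/(-26) + 7/67) - 1*(-1804/7) = -105/(103*(-1/26) + 7*(1/67)) + 1804/7 = -105/(-103/26 + 7/67) + 1804/7 = -105/(-6719/1742) + 1804/7 = -105*(-1742/6719) + 1804/7 = 182910/6719 + 1804/7 = 13401446/47033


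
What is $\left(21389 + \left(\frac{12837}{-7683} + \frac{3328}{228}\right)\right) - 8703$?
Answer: $\frac{1853751071}{145977} \approx 12699.0$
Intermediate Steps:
$\left(21389 + \left(\frac{12837}{-7683} + \frac{3328}{228}\right)\right) - 8703 = \left(21389 + \left(12837 \left(- \frac{1}{7683}\right) + 3328 \cdot \frac{1}{228}\right)\right) + \left(-14672 + 5969\right) = \left(21389 + \left(- \frac{4279}{2561} + \frac{832}{57}\right)\right) - 8703 = \left(21389 + \frac{1886849}{145977}\right) - 8703 = \frac{3124188902}{145977} - 8703 = \frac{1853751071}{145977}$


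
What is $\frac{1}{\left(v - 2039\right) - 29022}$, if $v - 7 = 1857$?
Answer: $- \frac{1}{29197} \approx -3.425 \cdot 10^{-5}$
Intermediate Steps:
$v = 1864$ ($v = 7 + 1857 = 1864$)
$\frac{1}{\left(v - 2039\right) - 29022} = \frac{1}{\left(1864 - 2039\right) - 29022} = \frac{1}{-175 - 29022} = \frac{1}{-29197} = - \frac{1}{29197}$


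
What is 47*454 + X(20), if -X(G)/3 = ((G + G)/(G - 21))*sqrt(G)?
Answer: 21338 + 240*sqrt(5) ≈ 21875.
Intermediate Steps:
X(G) = -6*G**(3/2)/(-21 + G) (X(G) = -3*(G + G)/(G - 21)*sqrt(G) = -3*(2*G)/(-21 + G)*sqrt(G) = -3*2*G/(-21 + G)*sqrt(G) = -6*G**(3/2)/(-21 + G))
47*454 + X(20) = 47*454 - 6*20**(3/2)/(-21 + 20) = 21338 - 6*40*sqrt(5)/(-1) = 21338 - 6*40*sqrt(5)*(-1) = 21338 + 240*sqrt(5)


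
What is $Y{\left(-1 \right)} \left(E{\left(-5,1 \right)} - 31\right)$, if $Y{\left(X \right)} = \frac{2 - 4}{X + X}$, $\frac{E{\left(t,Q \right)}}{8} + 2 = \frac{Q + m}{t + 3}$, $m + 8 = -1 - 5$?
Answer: $5$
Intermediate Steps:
$m = -14$ ($m = -8 - 6 = -14$)
$E{\left(t,Q \right)} = -16 + \frac{8 \left(-14 + Q\right)}{3 + t}$ ($E{\left(t,Q \right)} = -16 + 8 \frac{Q - 14}{t + 3} = -16 + 8 \frac{-14 + Q}{3 + t} = -16 + \frac{8 \left(-14 + Q\right)}{3 + t}$)
$Y{\left(X \right)} = - \frac{1}{X}$ ($Y{\left(X \right)} = - \frac{2}{2 X} = - 2 \frac{1}{2 X} = - \frac{1}{X}$)
$Y{\left(-1 \right)} \left(E{\left(-5,1 \right)} - 31\right) = - \frac{1}{-1} \left(\frac{8 \left(-20 + 1 - -10\right)}{3 - 5} - 31\right) = \left(-1\right) \left(-1\right) \left(\frac{8 \left(-20 + 1 + 10\right)}{-2} - 31\right) = 1 \left(8 \left(- \frac{1}{2}\right) \left(-9\right) - 31\right) = 1 \left(36 - 31\right) = 1 \cdot 5 = 5$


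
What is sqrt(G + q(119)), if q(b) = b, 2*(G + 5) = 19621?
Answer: sqrt(39698)/2 ≈ 99.622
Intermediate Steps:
G = 19611/2 (G = -5 + (1/2)*19621 = -5 + 19621/2 = 19611/2 ≈ 9805.5)
sqrt(G + q(119)) = sqrt(19611/2 + 119) = sqrt(19849/2) = sqrt(39698)/2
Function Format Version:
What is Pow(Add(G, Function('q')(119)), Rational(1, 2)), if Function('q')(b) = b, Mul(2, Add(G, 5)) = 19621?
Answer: Mul(Rational(1, 2), Pow(39698, Rational(1, 2))) ≈ 99.622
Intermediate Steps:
G = Rational(19611, 2) (G = Add(-5, Mul(Rational(1, 2), 19621)) = Add(-5, Rational(19621, 2)) = Rational(19611, 2) ≈ 9805.5)
Pow(Add(G, Function('q')(119)), Rational(1, 2)) = Pow(Add(Rational(19611, 2), 119), Rational(1, 2)) = Pow(Rational(19849, 2), Rational(1, 2)) = Mul(Rational(1, 2), Pow(39698, Rational(1, 2)))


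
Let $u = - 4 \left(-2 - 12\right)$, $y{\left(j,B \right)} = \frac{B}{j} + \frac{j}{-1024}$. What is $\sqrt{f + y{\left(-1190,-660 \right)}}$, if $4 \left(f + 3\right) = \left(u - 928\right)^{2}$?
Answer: $\frac{3 \sqrt{306281959382}}{3808} \approx 436.0$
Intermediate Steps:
$y{\left(j,B \right)} = - \frac{j}{1024} + \frac{B}{j}$ ($y{\left(j,B \right)} = \frac{B}{j} + j \left(- \frac{1}{1024}\right) = \frac{B}{j} - \frac{j}{1024} = - \frac{j}{1024} + \frac{B}{j}$)
$u = 56$ ($u = \left(-4\right) \left(-14\right) = 56$)
$f = 190093$ ($f = -3 + \frac{\left(56 - 928\right)^{2}}{4} = -3 + \frac{\left(-872\right)^{2}}{4} = -3 + \frac{1}{4} \cdot 760384 = -3 + 190096 = 190093$)
$\sqrt{f + y{\left(-1190,-660 \right)}} = \sqrt{190093 - \left(- \frac{595}{512} + \frac{660}{-1190}\right)} = \sqrt{190093 + \left(\frac{595}{512} - - \frac{66}{119}\right)} = \sqrt{190093 + \left(\frac{595}{512} + \frac{66}{119}\right)} = \sqrt{190093 + \frac{104597}{60928}} = \sqrt{\frac{11582090901}{60928}} = \frac{3 \sqrt{306281959382}}{3808}$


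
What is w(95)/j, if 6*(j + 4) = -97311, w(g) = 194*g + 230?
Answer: -2488/2163 ≈ -1.1503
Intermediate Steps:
w(g) = 230 + 194*g
j = -32445/2 (j = -4 + (⅙)*(-97311) = -4 - 32437/2 = -32445/2 ≈ -16223.)
w(95)/j = (230 + 194*95)/(-32445/2) = (230 + 18430)*(-2/32445) = 18660*(-2/32445) = -2488/2163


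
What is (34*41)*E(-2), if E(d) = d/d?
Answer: 1394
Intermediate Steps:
E(d) = 1
(34*41)*E(-2) = (34*41)*1 = 1394*1 = 1394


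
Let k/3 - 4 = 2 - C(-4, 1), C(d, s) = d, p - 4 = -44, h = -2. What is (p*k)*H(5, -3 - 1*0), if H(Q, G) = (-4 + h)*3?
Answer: 21600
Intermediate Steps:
p = -40 (p = 4 - 44 = -40)
k = 30 (k = 12 + 3*(2 - 1*(-4)) = 12 + 3*(2 + 4) = 12 + 3*6 = 12 + 18 = 30)
H(Q, G) = -18 (H(Q, G) = (-4 - 2)*3 = -6*3 = -18)
(p*k)*H(5, -3 - 1*0) = -40*30*(-18) = -1200*(-18) = 21600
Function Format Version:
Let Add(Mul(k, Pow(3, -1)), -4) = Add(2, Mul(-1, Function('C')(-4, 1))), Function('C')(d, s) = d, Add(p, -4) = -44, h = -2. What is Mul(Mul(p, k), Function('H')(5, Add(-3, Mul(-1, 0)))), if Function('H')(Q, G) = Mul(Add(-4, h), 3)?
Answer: 21600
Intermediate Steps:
p = -40 (p = Add(4, -44) = -40)
k = 30 (k = Add(12, Mul(3, Add(2, Mul(-1, -4)))) = Add(12, Mul(3, Add(2, 4))) = Add(12, Mul(3, 6)) = Add(12, 18) = 30)
Function('H')(Q, G) = -18 (Function('H')(Q, G) = Mul(Add(-4, -2), 3) = Mul(-6, 3) = -18)
Mul(Mul(p, k), Function('H')(5, Add(-3, Mul(-1, 0)))) = Mul(Mul(-40, 30), -18) = Mul(-1200, -18) = 21600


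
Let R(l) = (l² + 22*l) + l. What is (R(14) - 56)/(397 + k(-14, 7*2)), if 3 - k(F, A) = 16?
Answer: 77/64 ≈ 1.2031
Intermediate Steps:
k(F, A) = -13 (k(F, A) = 3 - 1*16 = 3 - 16 = -13)
R(l) = l² + 23*l
(R(14) - 56)/(397 + k(-14, 7*2)) = (14*(23 + 14) - 56)/(397 - 13) = (14*37 - 56)/384 = (518 - 56)*(1/384) = 462*(1/384) = 77/64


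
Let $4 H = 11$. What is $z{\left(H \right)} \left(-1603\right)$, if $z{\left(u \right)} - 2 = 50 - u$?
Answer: $- \frac{315791}{4} \approx -78948.0$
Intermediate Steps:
$H = \frac{11}{4}$ ($H = \frac{1}{4} \cdot 11 = \frac{11}{4} \approx 2.75$)
$z{\left(u \right)} = 52 - u$ ($z{\left(u \right)} = 2 - \left(-50 + u\right) = 52 - u$)
$z{\left(H \right)} \left(-1603\right) = \left(52 - \frac{11}{4}\right) \left(-1603\right) = \frac{197}{4} \left(-1603\right) = - \frac{315791}{4}$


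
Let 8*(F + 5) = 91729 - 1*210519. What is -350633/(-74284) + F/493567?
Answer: 85978740973/18332065514 ≈ 4.6901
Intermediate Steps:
F = -59415/4 (F = -5 + (91729 - 1*210519)/8 = -5 + (91729 - 210519)/8 = -5 + (⅛)*(-118790) = -5 - 59395/4 = -59415/4 ≈ -14854.)
-350633/(-74284) + F/493567 = -350633/(-74284) - 59415/4/493567 = -350633*(-1/74284) - 59415/4*1/493567 = 350633/74284 - 59415/1974268 = 85978740973/18332065514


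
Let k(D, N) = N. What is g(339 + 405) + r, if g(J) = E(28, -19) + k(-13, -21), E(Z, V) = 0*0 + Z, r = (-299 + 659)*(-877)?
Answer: -315713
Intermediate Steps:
r = -315720 (r = 360*(-877) = -315720)
E(Z, V) = Z (E(Z, V) = 0 + Z = Z)
g(J) = 7 (g(J) = 28 - 21 = 7)
g(339 + 405) + r = 7 - 315720 = -315713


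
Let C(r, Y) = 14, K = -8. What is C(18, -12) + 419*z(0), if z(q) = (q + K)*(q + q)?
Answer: 14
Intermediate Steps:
z(q) = 2*q*(-8 + q) (z(q) = (q - 8)*(q + q) = (-8 + q)*(2*q) = 2*q*(-8 + q))
C(18, -12) + 419*z(0) = 14 + 419*(2*0*(-8 + 0)) = 14 + 419*(2*0*(-8)) = 14 + 419*0 = 14 + 0 = 14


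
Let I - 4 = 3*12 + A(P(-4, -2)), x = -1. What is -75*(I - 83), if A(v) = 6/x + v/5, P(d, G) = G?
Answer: 3705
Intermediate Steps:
A(v) = -6 + v/5 (A(v) = 6/(-1) + v/5 = 6*(-1) + v*(1/5) = -6 + v/5)
I = 168/5 (I = 4 + (3*12 + (-6 + (1/5)*(-2))) = 4 + (36 + (-6 - 2/5)) = 4 + (36 - 32/5) = 4 + 148/5 = 168/5 ≈ 33.600)
-75*(I - 83) = -75*(168/5 - 83) = -75*(-247/5) = 3705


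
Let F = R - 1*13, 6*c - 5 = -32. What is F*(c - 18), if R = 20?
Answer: -315/2 ≈ -157.50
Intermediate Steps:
c = -9/2 (c = ⅚ + (⅙)*(-32) = ⅚ - 16/3 = -9/2 ≈ -4.5000)
F = 7 (F = 20 - 1*13 = 20 - 13 = 7)
F*(c - 18) = 7*(-9/2 - 18) = 7*(-45/2) = -315/2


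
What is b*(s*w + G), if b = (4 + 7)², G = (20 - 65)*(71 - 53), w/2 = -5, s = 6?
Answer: -105270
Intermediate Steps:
w = -10 (w = 2*(-5) = -10)
G = -810 (G = -45*18 = -810)
b = 121 (b = 11² = 121)
b*(s*w + G) = 121*(6*(-10) - 810) = 121*(-60 - 810) = 121*(-870) = -105270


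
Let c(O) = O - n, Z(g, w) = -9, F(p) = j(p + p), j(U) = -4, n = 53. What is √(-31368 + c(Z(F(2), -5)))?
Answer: I*√31430 ≈ 177.29*I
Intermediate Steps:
F(p) = -4
c(O) = -53 + O (c(O) = O - 1*53 = O - 53 = -53 + O)
√(-31368 + c(Z(F(2), -5))) = √(-31368 + (-53 - 9)) = √(-31368 - 62) = √(-31430) = I*√31430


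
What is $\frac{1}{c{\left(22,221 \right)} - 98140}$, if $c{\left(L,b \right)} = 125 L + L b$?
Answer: $- \frac{1}{90528} \approx -1.1046 \cdot 10^{-5}$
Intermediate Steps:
$\frac{1}{c{\left(22,221 \right)} - 98140} = \frac{1}{22 \left(125 + 221\right) - 98140} = \frac{1}{22 \cdot 346 - 98140} = \frac{1}{7612 - 98140} = \frac{1}{-90528} = - \frac{1}{90528}$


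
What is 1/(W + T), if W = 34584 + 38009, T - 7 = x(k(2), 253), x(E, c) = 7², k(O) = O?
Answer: 1/72649 ≈ 1.3765e-5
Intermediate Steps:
x(E, c) = 49
T = 56 (T = 7 + 49 = 56)
W = 72593
1/(W + T) = 1/(72593 + 56) = 1/72649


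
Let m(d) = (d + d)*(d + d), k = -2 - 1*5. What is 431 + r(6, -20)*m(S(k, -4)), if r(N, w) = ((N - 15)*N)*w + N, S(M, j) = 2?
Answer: 17807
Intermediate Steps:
k = -7 (k = -2 - 5 = -7)
m(d) = 4*d**2 (m(d) = (2*d)*(2*d) = 4*d**2)
r(N, w) = N + N*w*(-15 + N) (r(N, w) = ((-15 + N)*N)*w + N = (N*(-15 + N))*w + N = N*w*(-15 + N) + N = N + N*w*(-15 + N))
431 + r(6, -20)*m(S(k, -4)) = 431 + (6*(1 - 15*(-20) + 6*(-20)))*(4*2**2) = 431 + (6*(1 + 300 - 120))*(4*4) = 431 + (6*181)*16 = 431 + 1086*16 = 431 + 17376 = 17807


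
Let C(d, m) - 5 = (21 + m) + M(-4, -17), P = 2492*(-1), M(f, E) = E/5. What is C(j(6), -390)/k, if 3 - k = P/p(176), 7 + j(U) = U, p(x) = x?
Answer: -80828/3775 ≈ -21.411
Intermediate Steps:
M(f, E) = E/5 (M(f, E) = E*(⅕) = E/5)
P = -2492
j(U) = -7 + U
C(d, m) = 113/5 + m (C(d, m) = 5 + ((21 + m) + (⅕)*(-17)) = 5 + ((21 + m) - 17/5) = 5 + (88/5 + m) = 113/5 + m)
k = 755/44 (k = 3 - (-2492)/176 = 3 - 1*(-623/44) = 3 + 623/44 = 755/44 ≈ 17.159)
C(j(6), -390)/k = (113/5 - 390)/(755/44) = -1837/5*44/755 = -80828/3775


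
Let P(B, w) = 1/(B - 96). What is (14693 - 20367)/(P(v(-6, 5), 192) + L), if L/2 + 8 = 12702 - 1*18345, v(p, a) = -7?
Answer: 584422/1164107 ≈ 0.50203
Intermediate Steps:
P(B, w) = 1/(-96 + B)
L = -11302 (L = -16 + 2*(12702 - 1*18345) = -16 + 2*(12702 - 18345) = -16 + 2*(-5643) = -16 - 11286 = -11302)
(14693 - 20367)/(P(v(-6, 5), 192) + L) = (14693 - 20367)/(1/(-96 - 7) - 11302) = -5674/(1/(-103) - 11302) = -5674/(-1/103 - 11302) = -5674/(-1164107/103) = -5674*(-103/1164107) = 584422/1164107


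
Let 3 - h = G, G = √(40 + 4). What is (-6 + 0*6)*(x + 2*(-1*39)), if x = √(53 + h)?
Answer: 468 - 6*√(56 - 2*√11) ≈ 425.84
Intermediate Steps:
G = 2*√11 (G = √44 = 2*√11 ≈ 6.6332)
h = 3 - 2*√11 ≈ -3.6333
x = √(56 - 2*√11) (x = √(53 + (3 - 2*√11)) = √(56 - 2*√11) ≈ 7.0261)
(-6 + 0*6)*(x + 2*(-1*39)) = (-6 + 0*6)*(√(56 - 2*√11) + 2*(-1*39)) = (-6 + 0)*(√(56 - 2*√11) + 2*(-39)) = -6*(√(56 - 2*√11) - 78) = -6*(-78 + √(56 - 2*√11)) = 468 - 6*√(56 - 2*√11)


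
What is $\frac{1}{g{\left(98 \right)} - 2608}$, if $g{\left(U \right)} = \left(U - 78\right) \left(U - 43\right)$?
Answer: $- \frac{1}{1508} \approx -0.00066313$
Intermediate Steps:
$g{\left(U \right)} = \left(-78 + U\right) \left(-43 + U\right)$
$\frac{1}{g{\left(98 \right)} - 2608} = \frac{1}{\left(3354 + 98^{2} - 11858\right) - 2608} = \frac{1}{\left(3354 + 9604 - 11858\right) - 2608} = \frac{1}{1100 - 2608} = \frac{1}{-1508} = - \frac{1}{1508}$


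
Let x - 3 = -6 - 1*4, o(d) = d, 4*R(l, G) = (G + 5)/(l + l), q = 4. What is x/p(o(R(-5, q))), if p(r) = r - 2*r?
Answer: -280/9 ≈ -31.111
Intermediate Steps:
R(l, G) = (5 + G)/(8*l) (R(l, G) = ((G + 5)/(l + l))/4 = ((5 + G)/((2*l)))/4 = ((5 + G)*(1/(2*l)))/4 = ((5 + G)/(2*l))/4 = (5 + G)/(8*l))
x = -7 (x = 3 + (-6 - 1*4) = 3 + (-6 - 4) = 3 - 10 = -7)
p(r) = -r
x/p(o(R(-5, q))) = -7*40/(5 + 4) = -7/((-(-1)*9/(8*5))) = -7/((-1*(-9/40))) = -7/9/40 = -7*40/9 = -280/9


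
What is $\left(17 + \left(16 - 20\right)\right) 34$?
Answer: $442$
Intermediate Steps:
$\left(17 + \left(16 - 20\right)\right) 34 = \left(17 - 4\right) 34 = 13 \cdot 34 = 442$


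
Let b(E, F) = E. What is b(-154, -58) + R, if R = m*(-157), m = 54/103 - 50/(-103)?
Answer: -32190/103 ≈ -312.52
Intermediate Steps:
m = 104/103 (m = 54*(1/103) - 50*(-1/103) = 54/103 + 50/103 = 104/103 ≈ 1.0097)
R = -16328/103 (R = (104/103)*(-157) = -16328/103 ≈ -158.52)
b(-154, -58) + R = -154 - 16328/103 = -32190/103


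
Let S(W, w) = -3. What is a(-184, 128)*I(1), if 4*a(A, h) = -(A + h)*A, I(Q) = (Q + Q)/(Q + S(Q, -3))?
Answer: 2576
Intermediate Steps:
I(Q) = 2*Q/(-3 + Q) (I(Q) = (Q + Q)/(Q - 3) = (2*Q)/(-3 + Q) = 2*Q/(-3 + Q))
a(A, h) = -A*(A + h)/4 (a(A, h) = (-(A + h)*A)/4 = (-A*(A + h))/4 = -A*(A + h)/4)
a(-184, 128)*I(1) = (-¼*(-184)*(-184 + 128))*(2*1/(-3 + 1)) = (-¼*(-184)*(-56))*(2*1/(-2)) = -5152*(-1)/2 = -2576*(-1) = 2576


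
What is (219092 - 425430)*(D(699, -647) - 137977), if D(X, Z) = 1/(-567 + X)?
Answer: 170819379977/6 ≈ 2.8470e+10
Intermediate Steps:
(219092 - 425430)*(D(699, -647) - 137977) = (219092 - 425430)*(1/(-567 + 699) - 137977) = -206338*(1/132 - 137977) = -206338*(-18212963/132) = 170819379977/6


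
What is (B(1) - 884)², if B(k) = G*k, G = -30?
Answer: 835396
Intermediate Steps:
B(k) = -30*k
(B(1) - 884)² = (-30*1 - 884)² = (-30 - 884)² = (-914)² = 835396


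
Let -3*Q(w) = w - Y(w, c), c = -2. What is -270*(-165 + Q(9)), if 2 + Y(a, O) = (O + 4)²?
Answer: 45180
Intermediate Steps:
Y(a, O) = -2 + (4 + O)² (Y(a, O) = -2 + (O + 4)² = -2 + (4 + O)²)
Q(w) = ⅔ - w/3 (Q(w) = -(w - (-2 + (4 - 2)²))/3 = -(w - (-2 + 2²))/3 = -(w - (-2 + 4))/3 = -(w - 1*2)/3 = -(w - 2)/3 = -(-2 + w)/3 = ⅔ - w/3)
-270*(-165 + Q(9)) = -270*(-165 + (⅔ - ⅓*9)) = -270*(-165 + (⅔ - 3)) = -270*(-165 - 7/3) = -270*(-502/3) = 45180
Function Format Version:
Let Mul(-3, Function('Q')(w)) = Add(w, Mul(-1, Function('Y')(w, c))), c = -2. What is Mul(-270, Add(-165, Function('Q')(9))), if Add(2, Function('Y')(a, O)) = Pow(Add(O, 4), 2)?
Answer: 45180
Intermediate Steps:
Function('Y')(a, O) = Add(-2, Pow(Add(4, O), 2)) (Function('Y')(a, O) = Add(-2, Pow(Add(O, 4), 2)) = Add(-2, Pow(Add(4, O), 2)))
Function('Q')(w) = Add(Rational(2, 3), Mul(Rational(-1, 3), w)) (Function('Q')(w) = Mul(Rational(-1, 3), Add(w, Mul(-1, Add(-2, Pow(Add(4, -2), 2))))) = Mul(Rational(-1, 3), Add(w, Mul(-1, Add(-2, Pow(2, 2))))) = Mul(Rational(-1, 3), Add(w, Mul(-1, Add(-2, 4)))) = Mul(Rational(-1, 3), Add(w, Mul(-1, 2))) = Mul(Rational(-1, 3), Add(w, -2)) = Mul(Rational(-1, 3), Add(-2, w)) = Add(Rational(2, 3), Mul(Rational(-1, 3), w)))
Mul(-270, Add(-165, Function('Q')(9))) = Mul(-270, Add(-165, Add(Rational(2, 3), Mul(Rational(-1, 3), 9)))) = Mul(-270, Add(-165, Add(Rational(2, 3), -3))) = Mul(-270, Add(-165, Rational(-7, 3))) = Mul(-270, Rational(-502, 3)) = 45180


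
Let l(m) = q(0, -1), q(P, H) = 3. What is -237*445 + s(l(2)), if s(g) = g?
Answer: -105462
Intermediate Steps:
l(m) = 3
-237*445 + s(l(2)) = -237*445 + 3 = -105465 + 3 = -105462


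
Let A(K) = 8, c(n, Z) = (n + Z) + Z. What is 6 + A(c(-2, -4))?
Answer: 14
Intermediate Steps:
c(n, Z) = n + 2*Z (c(n, Z) = (Z + n) + Z = n + 2*Z)
6 + A(c(-2, -4)) = 6 + 8 = 14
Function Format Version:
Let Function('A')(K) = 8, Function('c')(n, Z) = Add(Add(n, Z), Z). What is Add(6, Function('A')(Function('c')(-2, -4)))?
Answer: 14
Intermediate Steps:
Function('c')(n, Z) = Add(n, Mul(2, Z)) (Function('c')(n, Z) = Add(Add(Z, n), Z) = Add(n, Mul(2, Z)))
Add(6, Function('A')(Function('c')(-2, -4))) = Add(6, 8) = 14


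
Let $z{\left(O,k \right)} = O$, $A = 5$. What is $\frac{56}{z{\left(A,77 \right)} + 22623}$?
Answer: $\frac{14}{5657} \approx 0.0024748$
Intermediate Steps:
$\frac{56}{z{\left(A,77 \right)} + 22623} = \frac{56}{5 + 22623} = \frac{56}{22628} = 56 \cdot \frac{1}{22628} = \frac{14}{5657}$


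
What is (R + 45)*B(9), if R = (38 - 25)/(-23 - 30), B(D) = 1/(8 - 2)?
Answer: 1186/159 ≈ 7.4591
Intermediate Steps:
B(D) = ⅙ (B(D) = 1/6 = ⅙)
R = -13/53 (R = 13/(-53) = 13*(-1/53) = -13/53 ≈ -0.24528)
(R + 45)*B(9) = (-13/53 + 45)*(⅙) = (2372/53)*(⅙) = 1186/159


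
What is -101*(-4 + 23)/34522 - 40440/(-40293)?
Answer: 439582471/463664982 ≈ 0.94806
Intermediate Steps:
-101*(-4 + 23)/34522 - 40440/(-40293) = -101*19*(1/34522) - 40440*(-1/40293) = -1919*1/34522 + 13480/13431 = -1919/34522 + 13480/13431 = 439582471/463664982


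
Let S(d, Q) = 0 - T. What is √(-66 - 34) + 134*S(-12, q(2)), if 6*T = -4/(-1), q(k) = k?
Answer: -268/3 + 10*I ≈ -89.333 + 10.0*I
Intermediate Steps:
T = ⅔ (T = (-4/(-1))/6 = (-4*(-1))/6 = (⅙)*4 = ⅔ ≈ 0.66667)
S(d, Q) = -⅔ (S(d, Q) = 0 - 1*⅔ = 0 - ⅔ = -⅔)
√(-66 - 34) + 134*S(-12, q(2)) = √(-66 - 34) + 134*(-⅔) = √(-100) - 268/3 = 10*I - 268/3 = -268/3 + 10*I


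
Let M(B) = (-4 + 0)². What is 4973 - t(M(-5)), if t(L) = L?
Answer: 4957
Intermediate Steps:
M(B) = 16 (M(B) = (-4)² = 16)
4973 - t(M(-5)) = 4973 - 1*16 = 4973 - 16 = 4957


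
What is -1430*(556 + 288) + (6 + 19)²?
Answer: -1206295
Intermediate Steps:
-1430*(556 + 288) + (6 + 19)² = -1430*844 + 25² = -1206920 + 625 = -1206295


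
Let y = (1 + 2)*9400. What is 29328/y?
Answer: 26/25 ≈ 1.0400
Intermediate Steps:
y = 28200 (y = 3*9400 = 28200)
29328/y = 29328/28200 = 29328*(1/28200) = 26/25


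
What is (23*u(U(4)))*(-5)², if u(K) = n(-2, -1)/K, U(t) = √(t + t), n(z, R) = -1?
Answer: -575*√2/4 ≈ -203.29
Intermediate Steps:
U(t) = √2*√t (U(t) = √(2*t) = √2*√t)
u(K) = -1/K
(23*u(U(4)))*(-5)² = (23*(-1/(√2*√4)))*(-5)² = (23*(-1/(√2*2)))*25 = (23*(-1/(2*√2)))*25 = (23*(-√2/4))*25 = -23*√2/4*25 = -575*√2/4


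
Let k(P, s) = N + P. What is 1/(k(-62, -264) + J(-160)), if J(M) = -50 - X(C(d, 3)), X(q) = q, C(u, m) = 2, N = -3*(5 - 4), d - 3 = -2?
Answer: -1/117 ≈ -0.0085470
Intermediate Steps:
d = 1 (d = 3 - 2 = 1)
N = -3 (N = -3*1 = -3)
k(P, s) = -3 + P
J(M) = -52 (J(M) = -50 - 1*2 = -50 - 2 = -52)
1/(k(-62, -264) + J(-160)) = 1/((-3 - 62) - 52) = 1/(-65 - 52) = 1/(-117) = -1/117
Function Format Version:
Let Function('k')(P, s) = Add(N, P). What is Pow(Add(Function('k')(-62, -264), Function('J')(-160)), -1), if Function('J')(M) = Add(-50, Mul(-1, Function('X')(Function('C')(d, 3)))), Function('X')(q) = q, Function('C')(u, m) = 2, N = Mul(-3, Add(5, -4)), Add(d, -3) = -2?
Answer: Rational(-1, 117) ≈ -0.0085470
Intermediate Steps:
d = 1 (d = Add(3, -2) = 1)
N = -3 (N = Mul(-3, 1) = -3)
Function('k')(P, s) = Add(-3, P)
Function('J')(M) = -52 (Function('J')(M) = Add(-50, Mul(-1, 2)) = Add(-50, -2) = -52)
Pow(Add(Function('k')(-62, -264), Function('J')(-160)), -1) = Pow(Add(Add(-3, -62), -52), -1) = Pow(Add(-65, -52), -1) = Pow(-117, -1) = Rational(-1, 117)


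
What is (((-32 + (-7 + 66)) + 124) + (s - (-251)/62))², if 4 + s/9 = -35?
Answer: 147598201/3844 ≈ 38397.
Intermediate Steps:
s = -351 (s = -36 + 9*(-35) = -36 - 315 = -351)
(((-32 + (-7 + 66)) + 124) + (s - (-251)/62))² = (((-32 + (-7 + 66)) + 124) + (-351 - (-251)/62))² = (((-32 + 59) + 124) + (-351 - (-251)/62))² = ((27 + 124) + (-351 - 1*(-251/62)))² = (151 + (-351 + 251/62))² = (151 - 21511/62)² = (-12149/62)² = 147598201/3844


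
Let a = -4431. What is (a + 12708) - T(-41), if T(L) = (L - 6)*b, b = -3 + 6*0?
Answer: 8136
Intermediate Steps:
b = -3 (b = -3 + 0 = -3)
T(L) = 18 - 3*L (T(L) = (L - 6)*(-3) = (-6 + L)*(-3) = 18 - 3*L)
(a + 12708) - T(-41) = (-4431 + 12708) - (18 - 3*(-41)) = 8277 - (18 + 123) = 8277 - 1*141 = 8277 - 141 = 8136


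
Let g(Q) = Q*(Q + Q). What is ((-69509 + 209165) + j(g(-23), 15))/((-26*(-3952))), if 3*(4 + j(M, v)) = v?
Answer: 139657/102752 ≈ 1.3592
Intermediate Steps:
g(Q) = 2*Q² (g(Q) = Q*(2*Q) = 2*Q²)
j(M, v) = -4 + v/3
((-69509 + 209165) + j(g(-23), 15))/((-26*(-3952))) = ((-69509 + 209165) + (-4 + (⅓)*15))/((-26*(-3952))) = (139656 + (-4 + 5))/102752 = (139656 + 1)*(1/102752) = 139657*(1/102752) = 139657/102752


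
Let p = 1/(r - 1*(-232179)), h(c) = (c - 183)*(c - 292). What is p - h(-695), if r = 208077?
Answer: -381519686015/440256 ≈ -8.6659e+5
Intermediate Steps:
h(c) = (-292 + c)*(-183 + c) (h(c) = (-183 + c)*(-292 + c) = (-292 + c)*(-183 + c))
p = 1/440256 (p = 1/(208077 - 1*(-232179)) = 1/(208077 + 232179) = 1/440256 ≈ 2.2714e-6)
p - h(-695) = 1/440256 - (53436 + (-695)**2 - 475*(-695)) = 1/440256 - (53436 + 483025 + 330125) = 1/440256 - 1*866586 = 1/440256 - 866586 = -381519686015/440256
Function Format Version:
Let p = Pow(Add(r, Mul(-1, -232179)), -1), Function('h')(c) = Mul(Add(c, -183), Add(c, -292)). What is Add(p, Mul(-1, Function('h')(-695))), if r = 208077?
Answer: Rational(-381519686015, 440256) ≈ -8.6659e+5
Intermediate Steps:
Function('h')(c) = Mul(Add(-292, c), Add(-183, c)) (Function('h')(c) = Mul(Add(-183, c), Add(-292, c)) = Mul(Add(-292, c), Add(-183, c)))
p = Rational(1, 440256) (p = Pow(Add(208077, Mul(-1, -232179)), -1) = Pow(Add(208077, 232179), -1) = Pow(440256, -1) = Rational(1, 440256) ≈ 2.2714e-6)
Add(p, Mul(-1, Function('h')(-695))) = Add(Rational(1, 440256), Mul(-1, Add(53436, Pow(-695, 2), Mul(-475, -695)))) = Add(Rational(1, 440256), Mul(-1, Add(53436, 483025, 330125))) = Add(Rational(1, 440256), Mul(-1, 866586)) = Add(Rational(1, 440256), -866586) = Rational(-381519686015, 440256)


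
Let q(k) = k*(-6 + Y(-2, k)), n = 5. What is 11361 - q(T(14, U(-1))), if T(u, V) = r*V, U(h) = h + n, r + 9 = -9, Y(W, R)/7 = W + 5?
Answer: 12441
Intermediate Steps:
Y(W, R) = 35 + 7*W (Y(W, R) = 7*(W + 5) = 7*(5 + W) = 35 + 7*W)
r = -18 (r = -9 - 9 = -18)
U(h) = 5 + h (U(h) = h + 5 = 5 + h)
T(u, V) = -18*V
q(k) = 15*k (q(k) = k*(-6 + (35 + 7*(-2))) = k*(-6 + (35 - 14)) = k*(-6 + 21) = k*15 = 15*k)
11361 - q(T(14, U(-1))) = 11361 - 15*(-18*(5 - 1)) = 11361 - 15*(-18*4) = 11361 - 15*(-72) = 11361 - 1*(-1080) = 11361 + 1080 = 12441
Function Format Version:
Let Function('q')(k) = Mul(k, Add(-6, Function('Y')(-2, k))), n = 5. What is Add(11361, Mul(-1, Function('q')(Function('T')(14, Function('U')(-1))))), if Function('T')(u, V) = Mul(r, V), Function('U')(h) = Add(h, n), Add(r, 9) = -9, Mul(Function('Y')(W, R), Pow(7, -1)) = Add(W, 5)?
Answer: 12441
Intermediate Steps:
Function('Y')(W, R) = Add(35, Mul(7, W)) (Function('Y')(W, R) = Mul(7, Add(W, 5)) = Mul(7, Add(5, W)) = Add(35, Mul(7, W)))
r = -18 (r = Add(-9, -9) = -18)
Function('U')(h) = Add(5, h) (Function('U')(h) = Add(h, 5) = Add(5, h))
Function('T')(u, V) = Mul(-18, V)
Function('q')(k) = Mul(15, k) (Function('q')(k) = Mul(k, Add(-6, Add(35, Mul(7, -2)))) = Mul(k, Add(-6, Add(35, -14))) = Mul(k, Add(-6, 21)) = Mul(k, 15) = Mul(15, k))
Add(11361, Mul(-1, Function('q')(Function('T')(14, Function('U')(-1))))) = Add(11361, Mul(-1, Mul(15, Mul(-18, Add(5, -1))))) = Add(11361, Mul(-1, Mul(15, Mul(-18, 4)))) = Add(11361, Mul(-1, Mul(15, -72))) = Add(11361, Mul(-1, -1080)) = Add(11361, 1080) = 12441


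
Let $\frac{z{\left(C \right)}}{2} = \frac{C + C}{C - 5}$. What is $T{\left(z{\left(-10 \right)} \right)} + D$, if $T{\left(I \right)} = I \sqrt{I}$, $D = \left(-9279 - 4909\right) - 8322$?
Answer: $-22510 + \frac{16 \sqrt{6}}{9} \approx -22506.0$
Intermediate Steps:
$z{\left(C \right)} = \frac{4 C}{-5 + C}$ ($z{\left(C \right)} = 2 \frac{C + C}{C - 5} = 2 \frac{2 C}{-5 + C} = \frac{4 C}{-5 + C}$)
$D = -22510$ ($D = -14188 - 8322 = -22510$)
$T{\left(I \right)} = I^{\frac{3}{2}}$
$T{\left(z{\left(-10 \right)} \right)} + D = \left(4 \left(-10\right) \frac{1}{-5 - 10}\right)^{\frac{3}{2}} - 22510 = \left(4 \left(-10\right) \frac{1}{-15}\right)^{\frac{3}{2}} - 22510 = \left(4 \left(-10\right) \left(- \frac{1}{15}\right)\right)^{\frac{3}{2}} - 22510 = \left(\frac{8}{3}\right)^{\frac{3}{2}} - 22510 = \frac{16 \sqrt{6}}{9} - 22510 = -22510 + \frac{16 \sqrt{6}}{9}$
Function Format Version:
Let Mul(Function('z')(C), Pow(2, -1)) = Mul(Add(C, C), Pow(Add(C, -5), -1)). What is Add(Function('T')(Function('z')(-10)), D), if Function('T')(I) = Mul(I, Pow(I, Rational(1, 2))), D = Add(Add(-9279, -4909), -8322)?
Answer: Add(-22510, Mul(Rational(16, 9), Pow(6, Rational(1, 2)))) ≈ -22506.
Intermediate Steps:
Function('z')(C) = Mul(4, C, Pow(Add(-5, C), -1)) (Function('z')(C) = Mul(2, Mul(Add(C, C), Pow(Add(C, -5), -1))) = Mul(2, Mul(Mul(2, C), Pow(Add(-5, C), -1))) = Mul(2, Mul(2, C, Pow(Add(-5, C), -1))) = Mul(4, C, Pow(Add(-5, C), -1)))
D = -22510 (D = Add(-14188, -8322) = -22510)
Function('T')(I) = Pow(I, Rational(3, 2))
Add(Function('T')(Function('z')(-10)), D) = Add(Pow(Mul(4, -10, Pow(Add(-5, -10), -1)), Rational(3, 2)), -22510) = Add(Pow(Mul(4, -10, Pow(-15, -1)), Rational(3, 2)), -22510) = Add(Pow(Mul(4, -10, Rational(-1, 15)), Rational(3, 2)), -22510) = Add(Pow(Rational(8, 3), Rational(3, 2)), -22510) = Add(Mul(Rational(16, 9), Pow(6, Rational(1, 2))), -22510) = Add(-22510, Mul(Rational(16, 9), Pow(6, Rational(1, 2))))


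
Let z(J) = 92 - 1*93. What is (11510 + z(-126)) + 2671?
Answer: 14180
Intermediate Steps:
z(J) = -1 (z(J) = 92 - 93 = -1)
(11510 + z(-126)) + 2671 = (11510 - 1) + 2671 = 11509 + 2671 = 14180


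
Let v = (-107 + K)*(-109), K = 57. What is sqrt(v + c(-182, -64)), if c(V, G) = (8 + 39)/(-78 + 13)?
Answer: sqrt(23023195)/65 ≈ 73.819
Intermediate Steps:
c(V, G) = -47/65 (c(V, G) = 47/(-65) = 47*(-1/65) = -47/65)
v = 5450 (v = (-107 + 57)*(-109) = -50*(-109) = 5450)
sqrt(v + c(-182, -64)) = sqrt(5450 - 47/65) = sqrt(354203/65) = sqrt(23023195)/65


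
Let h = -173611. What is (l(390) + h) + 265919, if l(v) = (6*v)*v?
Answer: 1004908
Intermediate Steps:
l(v) = 6*v²
(l(390) + h) + 265919 = (6*390² - 173611) + 265919 = (6*152100 - 173611) + 265919 = (912600 - 173611) + 265919 = 738989 + 265919 = 1004908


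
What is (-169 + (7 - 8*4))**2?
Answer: 37636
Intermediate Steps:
(-169 + (7 - 8*4))**2 = (-169 + (7 - 32))**2 = (-169 - 25)**2 = (-194)**2 = 37636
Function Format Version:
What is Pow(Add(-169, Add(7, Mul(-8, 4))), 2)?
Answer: 37636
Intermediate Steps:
Pow(Add(-169, Add(7, Mul(-8, 4))), 2) = Pow(Add(-169, Add(7, -32)), 2) = Pow(Add(-169, -25), 2) = Pow(-194, 2) = 37636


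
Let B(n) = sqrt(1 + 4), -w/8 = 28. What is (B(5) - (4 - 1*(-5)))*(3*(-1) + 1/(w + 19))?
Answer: 5544/205 - 616*sqrt(5)/205 ≈ 20.325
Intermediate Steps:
w = -224 (w = -8*28 = -224)
B(n) = sqrt(5)
(B(5) - (4 - 1*(-5)))*(3*(-1) + 1/(w + 19)) = (sqrt(5) - (4 - 1*(-5)))*(3*(-1) + 1/(-224 + 19)) = (sqrt(5) - (4 + 5))*(-3 + 1/(-205)) = (sqrt(5) - 1*9)*(-3 - 1/205) = (sqrt(5) - 9)*(-616/205) = (-9 + sqrt(5))*(-616/205) = 5544/205 - 616*sqrt(5)/205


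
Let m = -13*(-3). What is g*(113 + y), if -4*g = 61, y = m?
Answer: -2318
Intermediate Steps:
m = 39 (m = -1*(-39) = 39)
y = 39
g = -61/4 (g = -1/4*61 = -61/4 ≈ -15.250)
g*(113 + y) = -61*(113 + 39)/4 = -61/4*152 = -2318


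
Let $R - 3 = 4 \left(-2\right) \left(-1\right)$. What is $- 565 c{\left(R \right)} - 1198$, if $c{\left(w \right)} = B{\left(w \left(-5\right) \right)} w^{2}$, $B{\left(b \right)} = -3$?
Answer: $203897$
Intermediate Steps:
$R = 11$ ($R = 3 + 4 \left(-2\right) \left(-1\right) = 3 - -8 = 3 + 8 = 11$)
$c{\left(w \right)} = - 3 w^{2}$
$- 565 c{\left(R \right)} - 1198 = - 565 \left(- 3 \cdot 11^{2}\right) - 1198 = - 565 \left(\left(-3\right) 121\right) - 1198 = \left(-565\right) \left(-363\right) - 1198 = 205095 - 1198 = 203897$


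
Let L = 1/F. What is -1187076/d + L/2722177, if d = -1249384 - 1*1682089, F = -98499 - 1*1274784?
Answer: 4437669236618264443/10958782377948545043 ≈ 0.40494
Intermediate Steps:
F = -1373283 (F = -98499 - 1274784 = -1373283)
d = -2931473 (d = -1249384 - 1682089 = -2931473)
L = -1/1373283 (L = 1/(-1373283) = -1/1373283 ≈ -7.2818e-7)
-1187076/d + L/2722177 = -1187076/(-2931473) - 1/1373283/2722177 = -1187076*(-1/2931473) - 1/1373283*1/2722177 = 1187076/2931473 - 1/3738319397091 = 4437669236618264443/10958782377948545043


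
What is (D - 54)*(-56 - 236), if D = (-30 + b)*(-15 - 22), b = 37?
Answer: 91396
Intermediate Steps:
D = -259 (D = (-30 + 37)*(-15 - 22) = 7*(-37) = -259)
(D - 54)*(-56 - 236) = (-259 - 54)*(-56 - 236) = -313*(-292) = 91396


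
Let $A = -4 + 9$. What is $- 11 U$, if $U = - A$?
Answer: $55$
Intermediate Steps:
$A = 5$
$U = -5$ ($U = \left(-1\right) 5 = -5$)
$- 11 U = \left(-11\right) \left(-5\right) = 55$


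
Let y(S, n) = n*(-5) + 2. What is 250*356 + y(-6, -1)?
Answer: 89007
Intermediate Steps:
y(S, n) = 2 - 5*n (y(S, n) = -5*n + 2 = 2 - 5*n)
250*356 + y(-6, -1) = 250*356 + (2 - 5*(-1)) = 89000 + (2 + 5) = 89000 + 7 = 89007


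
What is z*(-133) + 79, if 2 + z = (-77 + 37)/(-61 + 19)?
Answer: 655/3 ≈ 218.33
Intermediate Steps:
z = -22/21 (z = -2 + (-77 + 37)/(-61 + 19) = -2 - 40/(-42) = -2 - 40*(-1/42) = -2 + 20/21 = -22/21 ≈ -1.0476)
z*(-133) + 79 = -22/21*(-133) + 79 = 418/3 + 79 = 655/3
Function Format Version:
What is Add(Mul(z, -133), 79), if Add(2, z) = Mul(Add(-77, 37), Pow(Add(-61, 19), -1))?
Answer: Rational(655, 3) ≈ 218.33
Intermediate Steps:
z = Rational(-22, 21) (z = Add(-2, Mul(Add(-77, 37), Pow(Add(-61, 19), -1))) = Add(-2, Mul(-40, Pow(-42, -1))) = Add(-2, Mul(-40, Rational(-1, 42))) = Add(-2, Rational(20, 21)) = Rational(-22, 21) ≈ -1.0476)
Add(Mul(z, -133), 79) = Add(Mul(Rational(-22, 21), -133), 79) = Add(Rational(418, 3), 79) = Rational(655, 3)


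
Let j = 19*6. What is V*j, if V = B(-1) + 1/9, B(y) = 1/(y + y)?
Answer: -133/3 ≈ -44.333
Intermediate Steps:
B(y) = 1/(2*y)
j = 114
V = -7/18 (V = (½)/(-1) + 1/9 = (½)*(-1) + 1*(⅑) = -½ + ⅑ = -7/18 ≈ -0.38889)
V*j = -7/18*114 = -133/3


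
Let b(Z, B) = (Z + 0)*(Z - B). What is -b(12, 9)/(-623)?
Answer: 36/623 ≈ 0.057785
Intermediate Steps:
b(Z, B) = Z*(Z - B)
-b(12, 9)/(-623) = -12*(12 - 1*9)/(-623) = -12*(12 - 9)*(-1)/623 = -12*3*(-1)/623 = -36*(-1)/623 = -1*(-36/623) = 36/623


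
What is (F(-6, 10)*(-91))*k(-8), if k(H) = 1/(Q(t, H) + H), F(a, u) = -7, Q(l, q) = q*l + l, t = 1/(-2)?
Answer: -1274/9 ≈ -141.56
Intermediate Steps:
t = -1/2 ≈ -0.50000
Q(l, q) = l + l*q (Q(l, q) = l*q + l = l + l*q)
k(H) = 1/(-1/2 + H/2) (k(H) = 1/(-(1 + H)/2 + H) = 1/((-1/2 - H/2) + H) = 1/(-1/2 + H/2))
(F(-6, 10)*(-91))*k(-8) = (-7*(-91))*(2/(-1 - 8)) = 637*(2/(-9)) = 637*(2*(-1/9)) = 637*(-2/9) = -1274/9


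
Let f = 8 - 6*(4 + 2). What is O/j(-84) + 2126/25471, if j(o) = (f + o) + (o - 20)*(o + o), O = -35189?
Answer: -122770237/63168080 ≈ -1.9435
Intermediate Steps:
f = -28 (f = 8 - 6*6 = 8 - 1*36 = 8 - 36 = -28)
j(o) = -28 + o + 2*o*(-20 + o) (j(o) = (-28 + o) + (o - 20)*(o + o) = (-28 + o) + (-20 + o)*(2*o) = (-28 + o) + 2*o*(-20 + o) = -28 + o + 2*o*(-20 + o))
O/j(-84) + 2126/25471 = -35189/(-28 - 39*(-84) + 2*(-84)**2) + 2126/25471 = -35189/(-28 + 3276 + 2*7056) + 2126*(1/25471) = -35189/(-28 + 3276 + 14112) + 2126/25471 = -35189/17360 + 2126/25471 = -35189*1/17360 + 2126/25471 = -5027/2480 + 2126/25471 = -122770237/63168080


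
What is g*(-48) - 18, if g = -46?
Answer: 2190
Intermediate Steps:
g*(-48) - 18 = -46*(-48) - 18 = 2208 - 18 = 2190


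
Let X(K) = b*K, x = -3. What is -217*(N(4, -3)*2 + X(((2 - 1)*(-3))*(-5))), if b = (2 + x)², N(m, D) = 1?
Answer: -3689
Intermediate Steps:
b = 1 (b = (2 - 3)² = (-1)² = 1)
X(K) = K (X(K) = 1*K = K)
-217*(N(4, -3)*2 + X(((2 - 1)*(-3))*(-5))) = -217*(1*2 + ((2 - 1)*(-3))*(-5)) = -217*(2 + (1*(-3))*(-5)) = -217*(2 - 3*(-5)) = -217*(2 + 15) = -217*17 = -3689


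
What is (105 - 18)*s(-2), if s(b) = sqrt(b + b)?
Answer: 174*I ≈ 174.0*I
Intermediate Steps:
s(b) = sqrt(2)*sqrt(b) (s(b) = sqrt(2*b) = sqrt(2)*sqrt(b))
(105 - 18)*s(-2) = (105 - 18)*(sqrt(2)*sqrt(-2)) = 87*(sqrt(2)*(I*sqrt(2))) = 87*(2*I) = 174*I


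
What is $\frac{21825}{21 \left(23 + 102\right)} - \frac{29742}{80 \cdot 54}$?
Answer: $\frac{1441}{1008} \approx 1.4296$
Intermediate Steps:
$\frac{21825}{21 \left(23 + 102\right)} - \frac{29742}{80 \cdot 54} = \frac{21825}{21 \cdot 125} - \frac{29742}{4320} = \frac{21825}{2625} - \frac{4957}{720} = 21825 \cdot \frac{1}{2625} - \frac{4957}{720} = \frac{291}{35} - \frac{4957}{720} = \frac{1441}{1008}$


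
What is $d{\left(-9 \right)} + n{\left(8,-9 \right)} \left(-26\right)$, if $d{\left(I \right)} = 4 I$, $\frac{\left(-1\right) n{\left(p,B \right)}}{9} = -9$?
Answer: $-2142$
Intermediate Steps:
$n{\left(p,B \right)} = 81$ ($n{\left(p,B \right)} = \left(-9\right) \left(-9\right) = 81$)
$d{\left(-9 \right)} + n{\left(8,-9 \right)} \left(-26\right) = 4 \left(-9\right) + 81 \left(-26\right) = -36 - 2106 = -2142$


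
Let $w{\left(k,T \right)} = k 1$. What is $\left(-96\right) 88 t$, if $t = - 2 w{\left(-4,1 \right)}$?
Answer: $-67584$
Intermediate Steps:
$w{\left(k,T \right)} = k$
$t = 8$ ($t = \left(-2\right) \left(-4\right) = 8$)
$\left(-96\right) 88 t = \left(-96\right) 88 \cdot 8 = \left(-8448\right) 8 = -67584$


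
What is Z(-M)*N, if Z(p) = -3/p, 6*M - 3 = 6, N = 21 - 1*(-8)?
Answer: 58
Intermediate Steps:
N = 29 (N = 21 + 8 = 29)
M = 3/2 (M = ½ + (⅙)*6 = ½ + 1 = 3/2 ≈ 1.5000)
Z(-M)*N = -3/((-1*3/2))*29 = -3/(-3/2)*29 = -3*(-⅔)*29 = 2*29 = 58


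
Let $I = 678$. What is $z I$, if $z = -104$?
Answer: $-70512$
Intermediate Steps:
$z I = \left(-104\right) 678 = -70512$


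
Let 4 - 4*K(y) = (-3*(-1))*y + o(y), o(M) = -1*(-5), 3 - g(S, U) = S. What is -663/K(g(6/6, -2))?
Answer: 2652/7 ≈ 378.86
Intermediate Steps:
g(S, U) = 3 - S
o(M) = 5
K(y) = -¼ - 3*y/4 (K(y) = 1 - ((-3*(-1))*y + 5)/4 = 1 - (3*y + 5)/4 = 1 - (5 + 3*y)/4 = 1 + (-5/4 - 3*y/4) = -¼ - 3*y/4)
-663/K(g(6/6, -2)) = -663/(-¼ - 3*(3 - 6/6)/4) = -663/(-¼ - 3*(3 - 1*1)/4) = -663/(-¼ - 3*(3 - 1)/4) = -663/(-¼ - ¾*2) = -663/(-¼ - 3/2) = -663/(-7/4) = -663*(-4/7) = 2652/7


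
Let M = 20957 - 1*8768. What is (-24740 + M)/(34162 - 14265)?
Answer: -12551/19897 ≈ -0.63080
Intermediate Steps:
M = 12189 (M = 20957 - 8768 = 12189)
(-24740 + M)/(34162 - 14265) = (-24740 + 12189)/(34162 - 14265) = -12551/19897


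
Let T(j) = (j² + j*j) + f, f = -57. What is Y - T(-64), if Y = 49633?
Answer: 41498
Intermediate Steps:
T(j) = -57 + 2*j² (T(j) = (j² + j*j) - 57 = (j² + j²) - 57 = 2*j² - 57 = -57 + 2*j²)
Y - T(-64) = 49633 - (-57 + 2*(-64)²) = 49633 - (-57 + 2*4096) = 49633 - (-57 + 8192) = 49633 - 1*8135 = 49633 - 8135 = 41498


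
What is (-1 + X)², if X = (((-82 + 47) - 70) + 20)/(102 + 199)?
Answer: 148996/90601 ≈ 1.6445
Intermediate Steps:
X = -85/301 (X = ((-35 - 70) + 20)/301 = (-105 + 20)*(1/301) = -85*1/301 = -85/301 ≈ -0.28239)
(-1 + X)² = (-1 - 85/301)² = (-386/301)² = 148996/90601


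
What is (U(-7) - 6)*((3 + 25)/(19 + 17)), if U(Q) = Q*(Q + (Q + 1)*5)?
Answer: 1771/9 ≈ 196.78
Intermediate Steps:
U(Q) = Q*(5 + 6*Q) (U(Q) = Q*(Q + (1 + Q)*5) = Q*(Q + (5 + 5*Q)) = Q*(5 + 6*Q))
(U(-7) - 6)*((3 + 25)/(19 + 17)) = (-7*(5 + 6*(-7)) - 6)*((3 + 25)/(19 + 17)) = (-7*(5 - 42) - 6)*(28/36) = (-7*(-37) - 6)*(28*(1/36)) = (259 - 6)*(7/9) = 253*(7/9) = 1771/9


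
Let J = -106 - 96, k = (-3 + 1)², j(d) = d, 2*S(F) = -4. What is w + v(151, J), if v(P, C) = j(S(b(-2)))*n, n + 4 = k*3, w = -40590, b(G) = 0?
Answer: -40606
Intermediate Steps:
S(F) = -2 (S(F) = (½)*(-4) = -2)
k = 4 (k = (-2)² = 4)
J = -202
n = 8 (n = -4 + 4*3 = -4 + 12 = 8)
v(P, C) = -16 (v(P, C) = -2*8 = -16)
w + v(151, J) = -40590 - 16 = -40606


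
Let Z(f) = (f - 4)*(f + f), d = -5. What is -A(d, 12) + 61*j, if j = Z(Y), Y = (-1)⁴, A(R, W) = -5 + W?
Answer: -373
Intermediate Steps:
Y = 1
Z(f) = 2*f*(-4 + f) (Z(f) = (-4 + f)*(2*f) = 2*f*(-4 + f))
j = -6 (j = 2*1*(-4 + 1) = 2*1*(-3) = -6)
-A(d, 12) + 61*j = -(-5 + 12) + 61*(-6) = -1*7 - 366 = -7 - 366 = -373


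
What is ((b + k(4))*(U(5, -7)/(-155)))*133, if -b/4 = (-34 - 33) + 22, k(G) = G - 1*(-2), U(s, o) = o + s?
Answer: 1596/5 ≈ 319.20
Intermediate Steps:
k(G) = 2 + G (k(G) = G + 2 = 2 + G)
b = 180 (b = -4*((-34 - 33) + 22) = -4*(-67 + 22) = -4*(-45) = 180)
((b + k(4))*(U(5, -7)/(-155)))*133 = ((180 + (2 + 4))*((-7 + 5)/(-155)))*133 = ((180 + 6)*(-2*(-1/155)))*133 = (186*(2/155))*133 = (12/5)*133 = 1596/5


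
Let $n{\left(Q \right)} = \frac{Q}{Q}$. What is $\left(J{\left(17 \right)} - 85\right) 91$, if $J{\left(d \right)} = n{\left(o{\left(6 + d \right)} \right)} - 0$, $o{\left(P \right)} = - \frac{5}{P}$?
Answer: $-7644$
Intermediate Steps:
$n{\left(Q \right)} = 1$
$J{\left(d \right)} = 1$ ($J{\left(d \right)} = 1 - 0 = 1 + 0 = 1$)
$\left(J{\left(17 \right)} - 85\right) 91 = \left(1 - 85\right) 91 = \left(-84\right) 91 = -7644$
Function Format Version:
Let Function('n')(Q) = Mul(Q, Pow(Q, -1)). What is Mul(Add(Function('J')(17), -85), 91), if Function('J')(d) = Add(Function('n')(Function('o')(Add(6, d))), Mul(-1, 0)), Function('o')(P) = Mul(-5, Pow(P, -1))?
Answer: -7644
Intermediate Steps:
Function('n')(Q) = 1
Function('J')(d) = 1 (Function('J')(d) = Add(1, Mul(-1, 0)) = Add(1, 0) = 1)
Mul(Add(Function('J')(17), -85), 91) = Mul(Add(1, -85), 91) = Mul(-84, 91) = -7644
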